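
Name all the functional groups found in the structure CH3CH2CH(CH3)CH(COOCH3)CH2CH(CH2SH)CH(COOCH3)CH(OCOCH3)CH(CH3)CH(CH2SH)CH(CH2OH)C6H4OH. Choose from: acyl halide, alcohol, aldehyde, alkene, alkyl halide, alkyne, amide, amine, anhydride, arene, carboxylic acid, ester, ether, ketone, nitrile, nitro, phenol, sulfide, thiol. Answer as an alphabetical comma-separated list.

Reading the structure from left to right:
  CH(COOCH3): pendant –COOCH3: carbonyl C bonded to C and –OCH3 → ester.
  CH(CH2SH): pendant –CH2SH → thiol.
  CH(COOCH3): pendant –COOCH3: carbonyl C bonded to C and –OCH3 → ester.
  CH(OCOCH3): pendant –OC(=O)CH3: an acyloxy group → ester.
  CH(CH2SH): pendant –CH2SH → thiol.
  CH(CH2OH): pendant –CH2OH on an sp³ backbone C → alcohol.
  C6H4OH: –OH attached directly to an aromatic ring → phenol (not alcohol); the ring itself is an arene.

alcohol, arene, ester, phenol, thiol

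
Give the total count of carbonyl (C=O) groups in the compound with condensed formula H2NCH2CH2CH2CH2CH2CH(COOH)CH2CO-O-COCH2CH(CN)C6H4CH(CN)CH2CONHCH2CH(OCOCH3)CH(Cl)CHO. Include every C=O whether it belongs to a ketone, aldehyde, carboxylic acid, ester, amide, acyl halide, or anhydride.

6

CH(COOH): carboxylic acid, 1 C=O (running total 1).
CH2CO-O-COCH2: anhydride, 2 C=O (running total 3).
CH2CONHCH2: amide, 1 C=O (running total 4).
CH(OCOCH3): ester, 1 C=O (running total 5).
CHO: aldehyde, 1 C=O (running total 6).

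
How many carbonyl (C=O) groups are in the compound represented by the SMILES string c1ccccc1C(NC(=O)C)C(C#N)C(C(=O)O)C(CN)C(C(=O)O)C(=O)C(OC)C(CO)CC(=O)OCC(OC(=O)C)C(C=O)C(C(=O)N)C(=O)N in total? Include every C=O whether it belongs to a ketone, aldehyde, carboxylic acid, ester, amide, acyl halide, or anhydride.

CH(NHCOCH3): amide, 1 C=O (running total 1).
CH(COOH): carboxylic acid, 1 C=O (running total 2).
CH(COOH): carboxylic acid, 1 C=O (running total 3).
CO: ketone, 1 C=O (running total 4).
CH2COOCH2: ester, 1 C=O (running total 5).
CH(OCOCH3): ester, 1 C=O (running total 6).
CH(CHO): aldehyde, 1 C=O (running total 7).
CH(CONH2): amide, 1 C=O (running total 8).
CONH2: amide, 1 C=O (running total 9).

9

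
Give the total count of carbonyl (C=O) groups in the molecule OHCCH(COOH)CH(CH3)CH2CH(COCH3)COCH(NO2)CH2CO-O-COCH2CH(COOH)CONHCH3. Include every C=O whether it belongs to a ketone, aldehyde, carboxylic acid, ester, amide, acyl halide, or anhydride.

OHC: aldehyde, 1 C=O (running total 1).
CH(COOH): carboxylic acid, 1 C=O (running total 2).
CH(COCH3): ketone, 1 C=O (running total 3).
CO: ketone, 1 C=O (running total 4).
CH2CO-O-COCH2: anhydride, 2 C=O (running total 6).
CH(COOH): carboxylic acid, 1 C=O (running total 7).
CONHCH3: amide, 1 C=O (running total 8).

8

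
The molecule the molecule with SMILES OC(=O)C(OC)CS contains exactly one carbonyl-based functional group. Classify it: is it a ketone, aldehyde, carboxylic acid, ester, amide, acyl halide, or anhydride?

carboxylic acid

The carbonyl is in the HOOC segment: –COOH: carbonyl C bonded to –OH and C → carboxylic acid (the –OH is not a separate alcohol).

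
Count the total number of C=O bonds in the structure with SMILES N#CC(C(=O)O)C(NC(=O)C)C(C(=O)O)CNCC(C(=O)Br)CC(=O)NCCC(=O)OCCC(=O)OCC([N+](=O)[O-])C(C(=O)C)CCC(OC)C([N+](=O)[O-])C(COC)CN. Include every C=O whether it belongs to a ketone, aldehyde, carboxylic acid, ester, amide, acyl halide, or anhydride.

8

CH(COOH): carboxylic acid, 1 C=O (running total 1).
CH(NHCOCH3): amide, 1 C=O (running total 2).
CH(COOH): carboxylic acid, 1 C=O (running total 3).
CH(COBr): acyl halide, 1 C=O (running total 4).
CH2CONHCH2: amide, 1 C=O (running total 5).
CH2COOCH2: ester, 1 C=O (running total 6).
CH2COOCH2: ester, 1 C=O (running total 7).
CH(COCH3): ketone, 1 C=O (running total 8).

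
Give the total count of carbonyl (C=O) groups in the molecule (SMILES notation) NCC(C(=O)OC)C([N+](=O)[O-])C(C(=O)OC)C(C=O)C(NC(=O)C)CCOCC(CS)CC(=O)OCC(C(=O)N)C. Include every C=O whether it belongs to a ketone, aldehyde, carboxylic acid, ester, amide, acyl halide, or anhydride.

6

CH(COOCH3): ester, 1 C=O (running total 1).
CH(COOCH3): ester, 1 C=O (running total 2).
CH(CHO): aldehyde, 1 C=O (running total 3).
CH(NHCOCH3): amide, 1 C=O (running total 4).
CH2COOCH2: ester, 1 C=O (running total 5).
CH(CONH2): amide, 1 C=O (running total 6).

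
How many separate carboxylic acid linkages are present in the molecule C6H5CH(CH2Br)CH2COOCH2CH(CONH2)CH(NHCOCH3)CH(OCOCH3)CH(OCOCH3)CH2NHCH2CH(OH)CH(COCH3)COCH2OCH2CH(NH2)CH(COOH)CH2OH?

Taking each segment in turn:
  C6H5: C6H5– phenyl ring → arene.
  CH(CH2Br): pendant –CH2X: halogen on sp³ carbon → alkyl halide.
  CH2COOCH2: –C(=O)–O–C with C on the carbonyl side → ester.
  CH(CONH2): pendant –CONH2: carbonyl C bonded to C and N → amide.
  CH(NHCOCH3): pendant –NHC(=O)CH3: N bonded to a carbonyl → amide (not amine).
  CH(OCOCH3): pendant –OC(=O)CH3: an acyloxy group → ester.
  CH(OCOCH3): pendant –OC(=O)CH3: an acyloxy group → ester.
  CH2NHCH2: C–N–C with sp³ carbons and no adjacent C=O → amine (secondary).
  CH(OH): –OH on an sp³ carbon → alcohol (secondary).
  CH(COCH3): pendant –COCH3: carbonyl C bonded to two carbons → ketone.
  CO: –C(=O)– with carbon on both sides → ketone.
  CH2OCH2: C–O–C with sp³ carbons on both sides and no adjacent C=O → ether.
  CH(NH2): –NH2 on an sp³ carbon with no adjacent C=O → amine.
  CH(COOH): pendant –COOH: carbonyl C bonded to C and –OH → carboxylic acid.
  CH2OH: –OH on an sp³ carbon → alcohol.
Carboxylic acid appears at: CH(COOH) → 1.

1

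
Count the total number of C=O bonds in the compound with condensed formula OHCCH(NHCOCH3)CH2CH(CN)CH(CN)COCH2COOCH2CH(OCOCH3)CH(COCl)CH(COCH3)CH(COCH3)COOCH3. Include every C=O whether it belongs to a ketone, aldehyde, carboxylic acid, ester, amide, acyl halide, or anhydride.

OHC: aldehyde, 1 C=O (running total 1).
CH(NHCOCH3): amide, 1 C=O (running total 2).
CO: ketone, 1 C=O (running total 3).
CH2COOCH2: ester, 1 C=O (running total 4).
CH(OCOCH3): ester, 1 C=O (running total 5).
CH(COCl): acyl halide, 1 C=O (running total 6).
CH(COCH3): ketone, 1 C=O (running total 7).
CH(COCH3): ketone, 1 C=O (running total 8).
COOCH3: ester, 1 C=O (running total 9).

9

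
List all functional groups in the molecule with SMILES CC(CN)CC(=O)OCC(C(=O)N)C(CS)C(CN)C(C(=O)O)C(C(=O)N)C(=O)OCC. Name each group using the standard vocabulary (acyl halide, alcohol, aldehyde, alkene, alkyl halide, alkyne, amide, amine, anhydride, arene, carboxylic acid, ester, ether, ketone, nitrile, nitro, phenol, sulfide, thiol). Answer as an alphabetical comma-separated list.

amide, amine, carboxylic acid, ester, thiol

pendant –CH2NH2: N on sp³ C, no adjacent C=O → amine.
–C(=O)–O–C with C on the carbonyl side → ester.
pendant –CONH2: carbonyl C bonded to C and N → amide.
pendant –CH2SH → thiol.
pendant –CH2NH2: N on sp³ C, no adjacent C=O → amine.
pendant –COOH: carbonyl C bonded to C and –OH → carboxylic acid.
pendant –CONH2: carbonyl C bonded to C and N → amide.
–C(=O)OCH2CH3: carbonyl C bonded to C and to –OEt → ester.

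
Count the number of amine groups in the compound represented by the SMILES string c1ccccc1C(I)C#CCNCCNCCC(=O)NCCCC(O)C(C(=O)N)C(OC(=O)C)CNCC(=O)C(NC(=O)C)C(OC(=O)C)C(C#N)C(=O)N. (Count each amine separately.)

3

Reading the structure from left to right:
  C6H5: C6H5– phenyl ring → arene.
  CH(I): halogen on an sp³ carbon → alkyl halide.
  C≡C: C≡C triple bond → alkyne.
  CH2NHCH2: C–N–C with sp³ carbons and no adjacent C=O → amine (secondary).
  CH2NHCH2: C–N–C with sp³ carbons and no adjacent C=O → amine (secondary).
  CH2CONHCH2: –C(=O)–N– linkage → amide (the N is not an amine).
  CH(OH): –OH on an sp³ carbon → alcohol (secondary).
  CH(CONH2): pendant –CONH2: carbonyl C bonded to C and N → amide.
  CH(OCOCH3): pendant –OC(=O)CH3: an acyloxy group → ester.
  CH2NHCH2: C–N–C with sp³ carbons and no adjacent C=O → amine (secondary).
  CO: –C(=O)– with carbon on both sides → ketone.
  CH(NHCOCH3): pendant –NHC(=O)CH3: N bonded to a carbonyl → amide (not amine).
  CH(OCOCH3): pendant –OC(=O)CH3: an acyloxy group → ester.
  CH(CN): pendant –C≡N: nitrile.
  CONH2: –C(=O)NH2: carbonyl C bonded to C and to N → amide (the N is not a separate amine).
Amine appears at: CH2NHCH2, CH2NHCH2, CH2NHCH2 → 3.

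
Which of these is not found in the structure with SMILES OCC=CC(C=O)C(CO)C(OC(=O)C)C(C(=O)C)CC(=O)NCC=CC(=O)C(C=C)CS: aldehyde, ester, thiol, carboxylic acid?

aldehyde: present (CH(CHO) — pendant –CHO: carbonyl C bonded to C and H → aldehyde).
ester: present (CH(OCOCH3) — pendant –OC(=O)CH3: an acyloxy group → ester).
thiol: present (CH2SH — –SH on an sp³ carbon → thiol).
carboxylic acid: absent. In CH(OCOCH3), the acyl oxygen is bonded to carbon (–O–C), not to H, so this is an ester. In CH2CONHCH2, the carbonyl is bonded to nitrogen, not to –OH; that is an amide.

carboxylic acid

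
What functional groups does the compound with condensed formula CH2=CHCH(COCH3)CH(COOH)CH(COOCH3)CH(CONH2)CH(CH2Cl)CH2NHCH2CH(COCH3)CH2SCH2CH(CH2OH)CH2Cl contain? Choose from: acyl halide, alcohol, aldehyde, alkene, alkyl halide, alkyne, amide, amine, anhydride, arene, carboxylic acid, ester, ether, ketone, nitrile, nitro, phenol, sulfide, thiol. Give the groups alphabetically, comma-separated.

alcohol, alkene, alkyl halide, amide, amine, carboxylic acid, ester, ketone, sulfide

Reading the structure from left to right:
  CH2=CH: C=C double bond → alkene.
  CH(COCH3): pendant –COCH3: carbonyl C bonded to two carbons → ketone.
  CH(COOH): pendant –COOH: carbonyl C bonded to C and –OH → carboxylic acid.
  CH(COOCH3): pendant –COOCH3: carbonyl C bonded to C and –OCH3 → ester.
  CH(CONH2): pendant –CONH2: carbonyl C bonded to C and N → amide.
  CH(CH2Cl): pendant –CH2X: halogen on sp³ carbon → alkyl halide.
  CH2NHCH2: C–N–C with sp³ carbons and no adjacent C=O → amine (secondary).
  CH(COCH3): pendant –COCH3: carbonyl C bonded to two carbons → ketone.
  CH2SCH2: C–S–C linkage → sulfide (thioether).
  CH(CH2OH): pendant –CH2OH on an sp³ backbone C → alcohol.
  CH2Cl: halogen on an sp³ carbon → alkyl halide.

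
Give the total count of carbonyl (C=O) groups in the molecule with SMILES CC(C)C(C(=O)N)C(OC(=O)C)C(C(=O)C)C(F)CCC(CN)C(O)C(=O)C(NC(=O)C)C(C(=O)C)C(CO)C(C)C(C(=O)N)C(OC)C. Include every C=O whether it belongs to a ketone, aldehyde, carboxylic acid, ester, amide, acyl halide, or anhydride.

CH(CONH2): amide, 1 C=O (running total 1).
CH(OCOCH3): ester, 1 C=O (running total 2).
CH(COCH3): ketone, 1 C=O (running total 3).
CO: ketone, 1 C=O (running total 4).
CH(NHCOCH3): amide, 1 C=O (running total 5).
CH(COCH3): ketone, 1 C=O (running total 6).
CH(CONH2): amide, 1 C=O (running total 7).

7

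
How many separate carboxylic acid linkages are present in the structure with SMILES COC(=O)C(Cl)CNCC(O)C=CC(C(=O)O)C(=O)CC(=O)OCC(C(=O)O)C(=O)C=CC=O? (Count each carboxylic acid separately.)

Reading the structure from left to right:
  CH3OOC: CH3O–C(=O)–: carbonyl C bonded to C and to –OCH3 → ester (not ketone + ether).
  CH(Cl): halogen on an sp³ carbon → alkyl halide.
  CH2NHCH2: C–N–C with sp³ carbons and no adjacent C=O → amine (secondary).
  CH(OH): –OH on an sp³ carbon → alcohol (secondary).
  CH=CH: C=C double bond → alkene.
  CH(COOH): pendant –COOH: carbonyl C bonded to C and –OH → carboxylic acid.
  CO: –C(=O)– with carbon on both sides → ketone.
  CH2COOCH2: –C(=O)–O–C with C on the carbonyl side → ester.
  CH(COOH): pendant –COOH: carbonyl C bonded to C and –OH → carboxylic acid.
  CO: –C(=O)– with carbon on both sides → ketone.
  CH=CH: C=C double bond → alkene.
  CHO: terminal –CHO: carbonyl C bonded to H and C → aldehyde.
Carboxylic acid appears at: CH(COOH), CH(COOH) → 2.

2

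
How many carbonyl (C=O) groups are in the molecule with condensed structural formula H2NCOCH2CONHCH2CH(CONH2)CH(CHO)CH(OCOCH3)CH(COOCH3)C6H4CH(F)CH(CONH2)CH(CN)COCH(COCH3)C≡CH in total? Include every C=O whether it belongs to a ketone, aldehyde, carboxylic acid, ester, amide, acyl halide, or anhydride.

H2NCO: amide, 1 C=O (running total 1).
CH2CONHCH2: amide, 1 C=O (running total 2).
CH(CONH2): amide, 1 C=O (running total 3).
CH(CHO): aldehyde, 1 C=O (running total 4).
CH(OCOCH3): ester, 1 C=O (running total 5).
CH(COOCH3): ester, 1 C=O (running total 6).
CH(CONH2): amide, 1 C=O (running total 7).
CO: ketone, 1 C=O (running total 8).
CH(COCH3): ketone, 1 C=O (running total 9).

9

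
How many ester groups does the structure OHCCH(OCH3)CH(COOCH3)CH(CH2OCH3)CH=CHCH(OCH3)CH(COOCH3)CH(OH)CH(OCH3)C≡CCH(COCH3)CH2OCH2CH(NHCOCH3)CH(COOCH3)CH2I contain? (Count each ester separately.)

3

terminal –CHO: carbonyl C bonded to H and C → aldehyde.
pendant –OCH3: C–O–C with sp³ C, no adjacent C=O → ether.
pendant –COOCH3: carbonyl C bonded to C and –OCH3 → ester.
pendant –CH2OCH3: C–O–C linkage → ether.
C=C double bond → alkene.
pendant –OCH3: C–O–C with sp³ C, no adjacent C=O → ether.
pendant –COOCH3: carbonyl C bonded to C and –OCH3 → ester.
–OH on an sp³ carbon → alcohol (secondary).
pendant –OCH3: C–O–C with sp³ C, no adjacent C=O → ether.
C≡C triple bond → alkyne.
pendant –COCH3: carbonyl C bonded to two carbons → ketone.
C–O–C with sp³ carbons on both sides and no adjacent C=O → ether.
pendant –NHC(=O)CH3: N bonded to a carbonyl → amide (not amine).
pendant –COOCH3: carbonyl C bonded to C and –OCH3 → ester.
halogen on an sp³ carbon → alkyl halide.
Ester appears at: CH(COOCH3), CH(COOCH3), CH(COOCH3) → 3.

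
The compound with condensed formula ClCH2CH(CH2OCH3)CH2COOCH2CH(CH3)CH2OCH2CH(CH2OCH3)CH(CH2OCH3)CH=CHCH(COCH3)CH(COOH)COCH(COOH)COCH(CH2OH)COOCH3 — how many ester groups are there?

2

halogen on an sp³ carbon → alkyl halide.
pendant –CH2OCH3: C–O–C linkage → ether.
–C(=O)–O–C with C on the carbonyl side → ester.
C–O–C with sp³ carbons on both sides and no adjacent C=O → ether.
pendant –CH2OCH3: C–O–C linkage → ether.
pendant –CH2OCH3: C–O–C linkage → ether.
C=C double bond → alkene.
pendant –COCH3: carbonyl C bonded to two carbons → ketone.
pendant –COOH: carbonyl C bonded to C and –OH → carboxylic acid.
–C(=O)– with carbon on both sides → ketone.
pendant –COOH: carbonyl C bonded to C and –OH → carboxylic acid.
–C(=O)– with carbon on both sides → ketone.
pendant –CH2OH on an sp³ backbone C → alcohol.
–C(=O)OCH3: carbonyl C bonded to C and to –OCH3 → ester (not ketone + ether).
Ester appears at: CH2COOCH2, COOCH3 → 2.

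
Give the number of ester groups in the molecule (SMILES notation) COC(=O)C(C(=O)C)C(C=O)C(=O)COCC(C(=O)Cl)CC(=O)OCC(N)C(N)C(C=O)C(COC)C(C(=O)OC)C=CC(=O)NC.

Taking each segment in turn:
  CH3OOC: CH3O–C(=O)–: carbonyl C bonded to C and to –OCH3 → ester (not ketone + ether).
  CH(COCH3): pendant –COCH3: carbonyl C bonded to two carbons → ketone.
  CH(CHO): pendant –CHO: carbonyl C bonded to C and H → aldehyde.
  CO: –C(=O)– with carbon on both sides → ketone.
  CH2OCH2: C–O–C with sp³ carbons on both sides and no adjacent C=O → ether.
  CH(COCl): pendant –C(=O)X: carbonyl C bonded to C and halogen → acyl halide.
  CH2COOCH2: –C(=O)–O–C with C on the carbonyl side → ester.
  CH(NH2): –NH2 on an sp³ carbon with no adjacent C=O → amine.
  CH(NH2): –NH2 on an sp³ carbon with no adjacent C=O → amine.
  CH(CHO): pendant –CHO: carbonyl C bonded to C and H → aldehyde.
  CH(CH2OCH3): pendant –CH2OCH3: C–O–C linkage → ether.
  CH(COOCH3): pendant –COOCH3: carbonyl C bonded to C and –OCH3 → ester.
  CH=CH: C=C double bond → alkene.
  CONHCH3: –C(=O)NHCH3: carbonyl C bonded to C and to N → amide (the N is not an amine).
Ester appears at: CH3OOC, CH2COOCH2, CH(COOCH3) → 3.

3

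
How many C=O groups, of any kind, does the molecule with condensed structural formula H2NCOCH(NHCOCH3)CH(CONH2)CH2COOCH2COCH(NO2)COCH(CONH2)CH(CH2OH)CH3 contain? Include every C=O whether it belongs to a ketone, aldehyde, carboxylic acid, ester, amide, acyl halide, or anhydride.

H2NCO: amide, 1 C=O (running total 1).
CH(NHCOCH3): amide, 1 C=O (running total 2).
CH(CONH2): amide, 1 C=O (running total 3).
CH2COOCH2: ester, 1 C=O (running total 4).
CO: ketone, 1 C=O (running total 5).
CO: ketone, 1 C=O (running total 6).
CH(CONH2): amide, 1 C=O (running total 7).

7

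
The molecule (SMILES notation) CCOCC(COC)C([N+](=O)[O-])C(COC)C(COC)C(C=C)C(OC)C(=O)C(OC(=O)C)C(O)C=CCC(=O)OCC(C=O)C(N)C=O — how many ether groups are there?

5

Working along the chain:
  CH2OCH2: C–O–C with sp³ carbons on both sides and no adjacent C=O → ether.
  CH(CH2OCH3): pendant –CH2OCH3: C–O–C linkage → ether.
  CH(NO2): –NO2 on an sp³ carbon → nitro (the N=O is not a carbonyl).
  CH(CH2OCH3): pendant –CH2OCH3: C–O–C linkage → ether.
  CH(CH2OCH3): pendant –CH2OCH3: C–O–C linkage → ether.
  CH(CH=CH2): pendant –CH=CH2: C=C double bond → alkene.
  CH(OCH3): pendant –OCH3: C–O–C with sp³ C, no adjacent C=O → ether.
  CO: –C(=O)– with carbon on both sides → ketone.
  CH(OCOCH3): pendant –OC(=O)CH3: an acyloxy group → ester.
  CH(OH): –OH on an sp³ carbon → alcohol (secondary).
  CH=CH: C=C double bond → alkene.
  CH2COOCH2: –C(=O)–O–C with C on the carbonyl side → ester.
  CH(CHO): pendant –CHO: carbonyl C bonded to C and H → aldehyde.
  CH(NH2): –NH2 on an sp³ carbon with no adjacent C=O → amine.
  CHO: terminal –CHO: carbonyl C bonded to H and C → aldehyde.
Ether appears at: CH2OCH2, CH(CH2OCH3), CH(CH2OCH3), CH(CH2OCH3), CH(OCH3) → 5.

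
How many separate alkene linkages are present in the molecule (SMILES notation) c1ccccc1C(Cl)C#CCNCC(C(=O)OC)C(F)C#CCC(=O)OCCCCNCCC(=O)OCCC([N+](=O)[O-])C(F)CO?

Taking each segment in turn:
  C6H5: C6H5– phenyl ring → arene.
  CH(Cl): halogen on an sp³ carbon → alkyl halide.
  C≡C: C≡C triple bond → alkyne.
  CH2NHCH2: C–N–C with sp³ carbons and no adjacent C=O → amine (secondary).
  CH(COOCH3): pendant –COOCH3: carbonyl C bonded to C and –OCH3 → ester.
  CH(F): halogen on an sp³ carbon → alkyl halide.
  C≡C: C≡C triple bond → alkyne.
  CH2COOCH2: –C(=O)–O–C with C on the carbonyl side → ester.
  CH2NHCH2: C–N–C with sp³ carbons and no adjacent C=O → amine (secondary).
  CH2COOCH2: –C(=O)–O–C with C on the carbonyl side → ester.
  CH(NO2): –NO2 on an sp³ carbon → nitro (the N=O is not a carbonyl).
  CH(F): halogen on an sp³ carbon → alkyl halide.
  CH2OH: –OH on an sp³ carbon → alcohol.
No segment is a alkene: C6H5 is arene, not alkene; C≡C is alkyne, not alkene; C≡C is alkyne, not alkene. → 0.

0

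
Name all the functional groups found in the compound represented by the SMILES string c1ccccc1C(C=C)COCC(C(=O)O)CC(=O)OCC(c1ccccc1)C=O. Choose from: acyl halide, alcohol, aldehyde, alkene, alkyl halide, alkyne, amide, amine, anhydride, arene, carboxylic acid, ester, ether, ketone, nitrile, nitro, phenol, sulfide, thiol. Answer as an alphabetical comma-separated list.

Taking each segment in turn:
  C6H5: C6H5– phenyl ring → arene.
  CH(CH=CH2): pendant –CH=CH2: C=C double bond → alkene.
  CH2OCH2: C–O–C with sp³ carbons on both sides and no adjacent C=O → ether.
  CH(COOH): pendant –COOH: carbonyl C bonded to C and –OH → carboxylic acid.
  CH2COOCH2: –C(=O)–O–C with C on the carbonyl side → ester.
  CH(C6H5): pendant –C6H5: benzene ring → arene.
  CHO: terminal –CHO: carbonyl C bonded to H and C → aldehyde.

aldehyde, alkene, arene, carboxylic acid, ester, ether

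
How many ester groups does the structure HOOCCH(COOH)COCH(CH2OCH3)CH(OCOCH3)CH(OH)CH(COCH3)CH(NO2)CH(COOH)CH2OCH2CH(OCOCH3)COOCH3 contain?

–COOH: carbonyl C bonded to –OH and C → carboxylic acid (the –OH is not a separate alcohol).
pendant –COOH: carbonyl C bonded to C and –OH → carboxylic acid.
–C(=O)– with carbon on both sides → ketone.
pendant –CH2OCH3: C–O–C linkage → ether.
pendant –OC(=O)CH3: an acyloxy group → ester.
–OH on an sp³ carbon → alcohol (secondary).
pendant –COCH3: carbonyl C bonded to two carbons → ketone.
–NO2 on an sp³ carbon → nitro (the N=O is not a carbonyl).
pendant –COOH: carbonyl C bonded to C and –OH → carboxylic acid.
C–O–C with sp³ carbons on both sides and no adjacent C=O → ether.
pendant –OC(=O)CH3: an acyloxy group → ester.
–C(=O)OCH3: carbonyl C bonded to C and to –OCH3 → ester (not ketone + ether).
Ester appears at: CH(OCOCH3), CH(OCOCH3), COOCH3 → 3.

3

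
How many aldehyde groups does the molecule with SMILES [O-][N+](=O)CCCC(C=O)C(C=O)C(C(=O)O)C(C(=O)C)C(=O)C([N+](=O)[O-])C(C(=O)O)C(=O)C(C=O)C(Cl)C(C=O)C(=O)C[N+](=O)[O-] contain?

–NO2 on carbon → nitro group.
pendant –CHO: carbonyl C bonded to C and H → aldehyde.
pendant –CHO: carbonyl C bonded to C and H → aldehyde.
pendant –COOH: carbonyl C bonded to C and –OH → carboxylic acid.
pendant –COCH3: carbonyl C bonded to two carbons → ketone.
–C(=O)– with carbon on both sides → ketone.
–NO2 on an sp³ carbon → nitro (the N=O is not a carbonyl).
pendant –COOH: carbonyl C bonded to C and –OH → carboxylic acid.
–C(=O)– with carbon on both sides → ketone.
pendant –CHO: carbonyl C bonded to C and H → aldehyde.
halogen on an sp³ carbon → alkyl halide.
pendant –CHO: carbonyl C bonded to C and H → aldehyde.
–C(=O)– with carbon on both sides → ketone.
–NO2 on carbon → nitro group.
Aldehyde appears at: CH(CHO), CH(CHO), CH(CHO), CH(CHO) → 4.

4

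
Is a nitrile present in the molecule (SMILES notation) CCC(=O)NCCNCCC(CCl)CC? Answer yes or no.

Taking each segment in turn:
  CH2CONHCH2: –C(=O)–N– linkage → amide (the N is not an amine).
  CH2NHCH2: C–N–C with sp³ carbons and no adjacent C=O → amine (secondary).
  CH(CH2Cl): pendant –CH2X: halogen on sp³ carbon → alkyl halide.
The groups actually present are: alkyl halide, amide, amine.

no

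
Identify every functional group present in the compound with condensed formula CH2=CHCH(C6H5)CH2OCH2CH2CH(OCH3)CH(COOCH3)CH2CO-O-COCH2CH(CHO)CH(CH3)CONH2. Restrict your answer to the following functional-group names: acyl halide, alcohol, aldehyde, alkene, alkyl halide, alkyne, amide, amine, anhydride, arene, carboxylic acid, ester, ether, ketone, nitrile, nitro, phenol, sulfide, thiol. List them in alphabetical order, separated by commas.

C=C double bond → alkene.
pendant –C6H5: benzene ring → arene.
C–O–C with sp³ carbons on both sides and no adjacent C=O → ether.
pendant –OCH3: C–O–C with sp³ C, no adjacent C=O → ether.
pendant –COOCH3: carbonyl C bonded to C and –OCH3 → ester.
two acyl groups sharing one oxygen, –C(=O)–O–C(=O)– → anhydride.
pendant –CHO: carbonyl C bonded to C and H → aldehyde.
–C(=O)NH2: carbonyl C bonded to C and to N → amide (the N is not a separate amine).

aldehyde, alkene, amide, anhydride, arene, ester, ether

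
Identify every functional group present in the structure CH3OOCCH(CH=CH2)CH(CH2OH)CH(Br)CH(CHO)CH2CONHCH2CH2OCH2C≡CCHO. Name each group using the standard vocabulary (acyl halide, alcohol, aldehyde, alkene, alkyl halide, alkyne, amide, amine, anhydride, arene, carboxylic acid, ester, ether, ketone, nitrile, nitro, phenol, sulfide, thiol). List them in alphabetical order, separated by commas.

CH3O–C(=O)–: carbonyl C bonded to C and to –OCH3 → ester (not ketone + ether).
pendant –CH=CH2: C=C double bond → alkene.
pendant –CH2OH on an sp³ backbone C → alcohol.
halogen on an sp³ carbon → alkyl halide.
pendant –CHO: carbonyl C bonded to C and H → aldehyde.
–C(=O)–N– linkage → amide (the N is not an amine).
C–O–C with sp³ carbons on both sides and no adjacent C=O → ether.
C≡C triple bond → alkyne.
terminal –CHO: carbonyl C bonded to H and C → aldehyde.

alcohol, aldehyde, alkene, alkyl halide, alkyne, amide, ester, ether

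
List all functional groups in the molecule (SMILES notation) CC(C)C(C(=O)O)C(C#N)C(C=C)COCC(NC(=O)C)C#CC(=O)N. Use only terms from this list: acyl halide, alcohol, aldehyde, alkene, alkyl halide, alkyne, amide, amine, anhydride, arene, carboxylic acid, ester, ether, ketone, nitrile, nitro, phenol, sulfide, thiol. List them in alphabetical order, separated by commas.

alkene, alkyne, amide, carboxylic acid, ether, nitrile

Working along the chain:
  CH(COOH): pendant –COOH: carbonyl C bonded to C and –OH → carboxylic acid.
  CH(CN): pendant –C≡N: nitrile.
  CH(CH=CH2): pendant –CH=CH2: C=C double bond → alkene.
  CH2OCH2: C–O–C with sp³ carbons on both sides and no adjacent C=O → ether.
  CH(NHCOCH3): pendant –NHC(=O)CH3: N bonded to a carbonyl → amide (not amine).
  C≡C: C≡C triple bond → alkyne.
  CONH2: –C(=O)NH2: carbonyl C bonded to C and to N → amide (the N is not a separate amine).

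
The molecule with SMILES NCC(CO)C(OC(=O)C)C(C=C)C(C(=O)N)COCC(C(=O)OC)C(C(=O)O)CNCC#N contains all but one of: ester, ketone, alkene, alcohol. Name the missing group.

ketone

ester: present (CH(OCOCH3) — pendant –OC(=O)CH3: an acyloxy group → ester).
alcohol: present (CH(CH2OH) — pendant –CH2OH on an sp³ backbone C → alcohol).
alkene: present (CH(CH=CH2) — pendant –CH=CH2: C=C double bond → alkene).
ketone: absent. In each of CH(OCOCH3) and CH(COOCH3), the C=O is bonded to an –O–C group, which defines an ester, not a ketone. In CH(CONH2), the C=O is bonded to nitrogen, which defines an amide, not a ketone. In CH(COOH), the C=O bears an –OH, making it a carboxylic acid rather than a ketone.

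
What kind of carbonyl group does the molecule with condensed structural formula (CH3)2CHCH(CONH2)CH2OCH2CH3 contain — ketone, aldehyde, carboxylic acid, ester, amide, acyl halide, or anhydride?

amide

The carbonyl is in the CH(CONH2) segment: pendant –CONH2: carbonyl C bonded to C and N → amide.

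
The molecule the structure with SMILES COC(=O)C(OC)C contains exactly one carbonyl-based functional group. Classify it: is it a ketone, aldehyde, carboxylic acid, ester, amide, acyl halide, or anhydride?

ester

The carbonyl is in the CH3OOC segment: CH3O–C(=O)–: carbonyl C bonded to C and to –OCH3 → ester (not ketone + ether).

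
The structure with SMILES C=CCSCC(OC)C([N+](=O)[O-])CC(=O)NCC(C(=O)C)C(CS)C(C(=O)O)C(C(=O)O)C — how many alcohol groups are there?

Taking each segment in turn:
  CH2=CH: C=C double bond → alkene.
  CH2SCH2: C–S–C linkage → sulfide (thioether).
  CH(OCH3): pendant –OCH3: C–O–C with sp³ C, no adjacent C=O → ether.
  CH(NO2): –NO2 on an sp³ carbon → nitro (the N=O is not a carbonyl).
  CH2CONHCH2: –C(=O)–N– linkage → amide (the N is not an amine).
  CH(COCH3): pendant –COCH3: carbonyl C bonded to two carbons → ketone.
  CH(CH2SH): pendant –CH2SH → thiol.
  CH(COOH): pendant –COOH: carbonyl C bonded to C and –OH → carboxylic acid.
  CH(COOH): pendant –COOH: carbonyl C bonded to C and –OH → carboxylic acid.
No segment is a alcohol: CH(OCH3) is ether, not alcohol; CH(COCH3) is ketone, not alcohol; CH(CH2SH) is thiol, not alcohol. → 0.

0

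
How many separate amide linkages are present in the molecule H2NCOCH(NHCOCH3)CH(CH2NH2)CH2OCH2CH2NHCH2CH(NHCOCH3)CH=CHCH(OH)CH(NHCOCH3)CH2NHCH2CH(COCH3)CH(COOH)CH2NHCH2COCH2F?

4

Working along the chain:
  H2NCO: –C(=O)NH2: carbonyl C bonded to C and to N → amide (the N is not a separate amine).
  CH(NHCOCH3): pendant –NHC(=O)CH3: N bonded to a carbonyl → amide (not amine).
  CH(CH2NH2): pendant –CH2NH2: N on sp³ C, no adjacent C=O → amine.
  CH2OCH2: C–O–C with sp³ carbons on both sides and no adjacent C=O → ether.
  CH2NHCH2: C–N–C with sp³ carbons and no adjacent C=O → amine (secondary).
  CH(NHCOCH3): pendant –NHC(=O)CH3: N bonded to a carbonyl → amide (not amine).
  CH=CH: C=C double bond → alkene.
  CH(OH): –OH on an sp³ carbon → alcohol (secondary).
  CH(NHCOCH3): pendant –NHC(=O)CH3: N bonded to a carbonyl → amide (not amine).
  CH2NHCH2: C–N–C with sp³ carbons and no adjacent C=O → amine (secondary).
  CH(COCH3): pendant –COCH3: carbonyl C bonded to two carbons → ketone.
  CH(COOH): pendant –COOH: carbonyl C bonded to C and –OH → carboxylic acid.
  CH2NHCH2: C–N–C with sp³ carbons and no adjacent C=O → amine (secondary).
  CO: –C(=O)– with carbon on both sides → ketone.
  CH2F: halogen on an sp³ carbon → alkyl halide.
Amide appears at: H2NCO, CH(NHCOCH3), CH(NHCOCH3), CH(NHCOCH3) → 4.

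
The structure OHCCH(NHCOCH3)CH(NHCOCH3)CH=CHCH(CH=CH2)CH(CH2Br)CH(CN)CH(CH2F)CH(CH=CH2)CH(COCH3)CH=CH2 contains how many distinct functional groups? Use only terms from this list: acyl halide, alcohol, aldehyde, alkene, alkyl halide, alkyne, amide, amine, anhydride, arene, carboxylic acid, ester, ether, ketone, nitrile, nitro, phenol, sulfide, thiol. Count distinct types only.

terminal –CHO: carbonyl C bonded to H and C → aldehyde.
pendant –NHC(=O)CH3: N bonded to a carbonyl → amide (not amine).
pendant –NHC(=O)CH3: N bonded to a carbonyl → amide (not amine).
C=C double bond → alkene.
pendant –CH=CH2: C=C double bond → alkene.
pendant –CH2X: halogen on sp³ carbon → alkyl halide.
pendant –C≡N: nitrile.
pendant –CH2X: halogen on sp³ carbon → alkyl halide.
pendant –CH=CH2: C=C double bond → alkene.
pendant –COCH3: carbonyl C bonded to two carbons → ketone.
C=C double bond → alkene.
Distinct types present: aldehyde, alkene, alkyl halide, amide, ketone, nitrile.

6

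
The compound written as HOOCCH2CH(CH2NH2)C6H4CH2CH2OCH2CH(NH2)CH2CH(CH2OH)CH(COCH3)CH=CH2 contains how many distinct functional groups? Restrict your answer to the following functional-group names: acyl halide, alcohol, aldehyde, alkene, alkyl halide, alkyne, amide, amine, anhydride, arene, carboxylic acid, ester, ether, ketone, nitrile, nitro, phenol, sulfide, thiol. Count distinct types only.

Working along the chain:
  HOOC: –COOH: carbonyl C bonded to –OH and C → carboxylic acid (the –OH is not a separate alcohol).
  CH(CH2NH2): pendant –CH2NH2: N on sp³ C, no adjacent C=O → amine.
  C6H4: para-disubstituted benzene ring → arene.
  CH2OCH2: C–O–C with sp³ carbons on both sides and no adjacent C=O → ether.
  CH(NH2): –NH2 on an sp³ carbon with no adjacent C=O → amine.
  CH(CH2OH): pendant –CH2OH on an sp³ backbone C → alcohol.
  CH(COCH3): pendant –COCH3: carbonyl C bonded to two carbons → ketone.
  CH=CH2: C=C double bond → alkene.
Distinct types present: alcohol, alkene, amine, arene, carboxylic acid, ether, ketone.

7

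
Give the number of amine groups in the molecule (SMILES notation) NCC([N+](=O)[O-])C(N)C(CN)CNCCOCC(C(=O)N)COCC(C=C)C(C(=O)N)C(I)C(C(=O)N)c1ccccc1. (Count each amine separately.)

4

Reading the structure from left to right:
  H2NCH2: –NH2 on an sp³ carbon with no adjacent C=O → amine.
  CH(NO2): –NO2 on an sp³ carbon → nitro (the N=O is not a carbonyl).
  CH(NH2): –NH2 on an sp³ carbon with no adjacent C=O → amine.
  CH(CH2NH2): pendant –CH2NH2: N on sp³ C, no adjacent C=O → amine.
  CH2NHCH2: C–N–C with sp³ carbons and no adjacent C=O → amine (secondary).
  CH2OCH2: C–O–C with sp³ carbons on both sides and no adjacent C=O → ether.
  CH(CONH2): pendant –CONH2: carbonyl C bonded to C and N → amide.
  CH2OCH2: C–O–C with sp³ carbons on both sides and no adjacent C=O → ether.
  CH(CH=CH2): pendant –CH=CH2: C=C double bond → alkene.
  CH(CONH2): pendant –CONH2: carbonyl C bonded to C and N → amide.
  CH(I): halogen on an sp³ carbon → alkyl halide.
  CH(CONH2): pendant –CONH2: carbonyl C bonded to C and N → amide.
  C6H5: –C6H5 phenyl ring → arene.
Amine appears at: H2NCH2, CH(NH2), CH(CH2NH2), CH2NHCH2 → 4.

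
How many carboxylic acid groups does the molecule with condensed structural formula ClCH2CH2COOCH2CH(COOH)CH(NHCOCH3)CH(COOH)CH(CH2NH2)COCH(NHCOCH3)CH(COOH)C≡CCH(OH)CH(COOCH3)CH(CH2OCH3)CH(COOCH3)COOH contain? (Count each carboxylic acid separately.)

4

Reading the structure from left to right:
  ClCH2: halogen on an sp³ carbon → alkyl halide.
  CH2COOCH2: –C(=O)–O–C with C on the carbonyl side → ester.
  CH(COOH): pendant –COOH: carbonyl C bonded to C and –OH → carboxylic acid.
  CH(NHCOCH3): pendant –NHC(=O)CH3: N bonded to a carbonyl → amide (not amine).
  CH(COOH): pendant –COOH: carbonyl C bonded to C and –OH → carboxylic acid.
  CH(CH2NH2): pendant –CH2NH2: N on sp³ C, no adjacent C=O → amine.
  CO: –C(=O)– with carbon on both sides → ketone.
  CH(NHCOCH3): pendant –NHC(=O)CH3: N bonded to a carbonyl → amide (not amine).
  CH(COOH): pendant –COOH: carbonyl C bonded to C and –OH → carboxylic acid.
  C≡C: C≡C triple bond → alkyne.
  CH(OH): –OH on an sp³ carbon → alcohol (secondary).
  CH(COOCH3): pendant –COOCH3: carbonyl C bonded to C and –OCH3 → ester.
  CH(CH2OCH3): pendant –CH2OCH3: C–O–C linkage → ether.
  CH(COOCH3): pendant –COOCH3: carbonyl C bonded to C and –OCH3 → ester.
  COOH: –COOH: carbonyl C bonded to –OH and C → carboxylic acid (the –OH is not a separate alcohol).
Carboxylic acid appears at: CH(COOH), CH(COOH), CH(COOH), COOH → 4.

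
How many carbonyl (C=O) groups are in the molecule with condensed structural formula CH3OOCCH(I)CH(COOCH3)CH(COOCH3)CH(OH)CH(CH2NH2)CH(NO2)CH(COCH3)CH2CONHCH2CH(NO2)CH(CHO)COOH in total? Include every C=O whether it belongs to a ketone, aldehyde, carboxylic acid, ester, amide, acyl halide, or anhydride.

7

CH3OOC: ester, 1 C=O (running total 1).
CH(COOCH3): ester, 1 C=O (running total 2).
CH(COOCH3): ester, 1 C=O (running total 3).
CH(COCH3): ketone, 1 C=O (running total 4).
CH2CONHCH2: amide, 1 C=O (running total 5).
CH(CHO): aldehyde, 1 C=O (running total 6).
COOH: carboxylic acid, 1 C=O (running total 7).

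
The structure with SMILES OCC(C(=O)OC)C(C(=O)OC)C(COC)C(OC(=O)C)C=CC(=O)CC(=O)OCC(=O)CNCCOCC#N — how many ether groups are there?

Working along the chain:
  HOCH2: HO– on an sp³ carbon → alcohol.
  CH(COOCH3): pendant –COOCH3: carbonyl C bonded to C and –OCH3 → ester.
  CH(COOCH3): pendant –COOCH3: carbonyl C bonded to C and –OCH3 → ester.
  CH(CH2OCH3): pendant –CH2OCH3: C–O–C linkage → ether.
  CH(OCOCH3): pendant –OC(=O)CH3: an acyloxy group → ester.
  CH=CH: C=C double bond → alkene.
  CO: –C(=O)– with carbon on both sides → ketone.
  CH2COOCH2: –C(=O)–O–C with C on the carbonyl side → ester.
  CO: –C(=O)– with carbon on both sides → ketone.
  CH2NHCH2: C–N–C with sp³ carbons and no adjacent C=O → amine (secondary).
  CH2OCH2: C–O–C with sp³ carbons on both sides and no adjacent C=O → ether.
  CN: –C≡N: carbon triple-bonded to nitrogen → nitrile.
Ether appears at: CH(CH2OCH3), CH2OCH2 → 2.

2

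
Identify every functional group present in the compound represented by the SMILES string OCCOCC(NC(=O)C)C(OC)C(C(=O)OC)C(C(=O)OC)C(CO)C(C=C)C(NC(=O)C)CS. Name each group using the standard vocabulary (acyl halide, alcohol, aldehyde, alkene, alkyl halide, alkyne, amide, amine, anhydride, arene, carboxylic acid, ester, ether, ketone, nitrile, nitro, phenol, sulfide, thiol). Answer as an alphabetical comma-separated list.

Working along the chain:
  HOCH2: HO– on an sp³ carbon → alcohol.
  CH2OCH2: C–O–C with sp³ carbons on both sides and no adjacent C=O → ether.
  CH(NHCOCH3): pendant –NHC(=O)CH3: N bonded to a carbonyl → amide (not amine).
  CH(OCH3): pendant –OCH3: C–O–C with sp³ C, no adjacent C=O → ether.
  CH(COOCH3): pendant –COOCH3: carbonyl C bonded to C and –OCH3 → ester.
  CH(COOCH3): pendant –COOCH3: carbonyl C bonded to C and –OCH3 → ester.
  CH(CH2OH): pendant –CH2OH on an sp³ backbone C → alcohol.
  CH(CH=CH2): pendant –CH=CH2: C=C double bond → alkene.
  CH(NHCOCH3): pendant –NHC(=O)CH3: N bonded to a carbonyl → amide (not amine).
  CH2SH: –SH on an sp³ carbon → thiol.

alcohol, alkene, amide, ester, ether, thiol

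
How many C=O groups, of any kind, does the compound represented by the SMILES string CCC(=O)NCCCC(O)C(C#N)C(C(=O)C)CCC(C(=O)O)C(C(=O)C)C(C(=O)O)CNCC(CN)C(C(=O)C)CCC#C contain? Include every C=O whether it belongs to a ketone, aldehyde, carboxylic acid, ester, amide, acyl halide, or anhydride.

6

CH2CONHCH2: amide, 1 C=O (running total 1).
CH(COCH3): ketone, 1 C=O (running total 2).
CH(COOH): carboxylic acid, 1 C=O (running total 3).
CH(COCH3): ketone, 1 C=O (running total 4).
CH(COOH): carboxylic acid, 1 C=O (running total 5).
CH(COCH3): ketone, 1 C=O (running total 6).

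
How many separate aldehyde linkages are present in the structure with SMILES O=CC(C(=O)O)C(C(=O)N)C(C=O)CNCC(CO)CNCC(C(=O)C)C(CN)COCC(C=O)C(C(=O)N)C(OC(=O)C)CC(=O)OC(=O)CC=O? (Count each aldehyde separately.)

Taking each segment in turn:
  OHC: terminal –CHO: carbonyl C bonded to H and C → aldehyde.
  CH(COOH): pendant –COOH: carbonyl C bonded to C and –OH → carboxylic acid.
  CH(CONH2): pendant –CONH2: carbonyl C bonded to C and N → amide.
  CH(CHO): pendant –CHO: carbonyl C bonded to C and H → aldehyde.
  CH2NHCH2: C–N–C with sp³ carbons and no adjacent C=O → amine (secondary).
  CH(CH2OH): pendant –CH2OH on an sp³ backbone C → alcohol.
  CH2NHCH2: C–N–C with sp³ carbons and no adjacent C=O → amine (secondary).
  CH(COCH3): pendant –COCH3: carbonyl C bonded to two carbons → ketone.
  CH(CH2NH2): pendant –CH2NH2: N on sp³ C, no adjacent C=O → amine.
  CH2OCH2: C–O–C with sp³ carbons on both sides and no adjacent C=O → ether.
  CH(CHO): pendant –CHO: carbonyl C bonded to C and H → aldehyde.
  CH(CONH2): pendant –CONH2: carbonyl C bonded to C and N → amide.
  CH(OCOCH3): pendant –OC(=O)CH3: an acyloxy group → ester.
  CH2CO-O-COCH2: two acyl groups sharing one oxygen, –C(=O)–O–C(=O)– → anhydride.
  CHO: terminal –CHO: carbonyl C bonded to H and C → aldehyde.
Aldehyde appears at: OHC, CH(CHO), CH(CHO), CHO → 4.

4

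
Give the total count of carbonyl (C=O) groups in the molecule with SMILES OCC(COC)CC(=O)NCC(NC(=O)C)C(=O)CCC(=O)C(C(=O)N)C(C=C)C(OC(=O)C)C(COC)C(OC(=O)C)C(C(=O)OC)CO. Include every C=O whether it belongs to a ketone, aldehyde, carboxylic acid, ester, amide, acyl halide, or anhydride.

8

CH2CONHCH2: amide, 1 C=O (running total 1).
CH(NHCOCH3): amide, 1 C=O (running total 2).
CO: ketone, 1 C=O (running total 3).
CO: ketone, 1 C=O (running total 4).
CH(CONH2): amide, 1 C=O (running total 5).
CH(OCOCH3): ester, 1 C=O (running total 6).
CH(OCOCH3): ester, 1 C=O (running total 7).
CH(COOCH3): ester, 1 C=O (running total 8).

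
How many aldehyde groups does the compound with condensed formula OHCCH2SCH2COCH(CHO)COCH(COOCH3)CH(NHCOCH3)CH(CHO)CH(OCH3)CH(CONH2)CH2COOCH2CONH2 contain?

terminal –CHO: carbonyl C bonded to H and C → aldehyde.
C–S–C linkage → sulfide (thioether).
–C(=O)– with carbon on both sides → ketone.
pendant –CHO: carbonyl C bonded to C and H → aldehyde.
–C(=O)– with carbon on both sides → ketone.
pendant –COOCH3: carbonyl C bonded to C and –OCH3 → ester.
pendant –NHC(=O)CH3: N bonded to a carbonyl → amide (not amine).
pendant –CHO: carbonyl C bonded to C and H → aldehyde.
pendant –OCH3: C–O–C with sp³ C, no adjacent C=O → ether.
pendant –CONH2: carbonyl C bonded to C and N → amide.
–C(=O)–O–C with C on the carbonyl side → ester.
–C(=O)NH2: carbonyl C bonded to C and to N → amide (the N is not a separate amine).
Aldehyde appears at: OHC, CH(CHO), CH(CHO) → 3.

3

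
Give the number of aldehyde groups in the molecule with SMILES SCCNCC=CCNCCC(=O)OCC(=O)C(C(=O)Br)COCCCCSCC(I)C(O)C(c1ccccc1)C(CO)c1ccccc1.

0

Taking each segment in turn:
  HSCH2: –SH on an sp³ carbon → thiol.
  CH2NHCH2: C–N–C with sp³ carbons and no adjacent C=O → amine (secondary).
  CH=CH: C=C double bond → alkene.
  CH2NHCH2: C–N–C with sp³ carbons and no adjacent C=O → amine (secondary).
  CH2COOCH2: –C(=O)–O–C with C on the carbonyl side → ester.
  CO: –C(=O)– with carbon on both sides → ketone.
  CH(COBr): pendant –C(=O)X: carbonyl C bonded to C and halogen → acyl halide.
  CH2OCH2: C–O–C with sp³ carbons on both sides and no adjacent C=O → ether.
  CH2SCH2: C–S–C linkage → sulfide (thioether).
  CH(I): halogen on an sp³ carbon → alkyl halide.
  CH(OH): –OH on an sp³ carbon → alcohol (secondary).
  CH(C6H5): pendant –C6H5: benzene ring → arene.
  CH(CH2OH): pendant –CH2OH on an sp³ backbone C → alcohol.
  C6H5: –C6H5 phenyl ring → arene.
No segment is a aldehyde: CH2COOCH2 is ester, not aldehyde; CO is ketone, not aldehyde; CH(COBr) is acyl halide, not aldehyde. → 0.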